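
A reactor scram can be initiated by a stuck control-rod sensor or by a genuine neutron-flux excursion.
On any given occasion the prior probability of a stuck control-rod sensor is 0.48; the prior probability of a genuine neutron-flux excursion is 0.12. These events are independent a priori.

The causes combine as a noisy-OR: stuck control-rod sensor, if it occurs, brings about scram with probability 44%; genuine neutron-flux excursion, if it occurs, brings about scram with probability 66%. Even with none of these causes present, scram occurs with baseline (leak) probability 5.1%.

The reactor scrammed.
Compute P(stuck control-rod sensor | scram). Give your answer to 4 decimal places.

Under noisy-OR, P(scram | causes) = 1 − (1−0.051)·∏(1−qᵢ) over the active causes.
For the numerator, keep only stuck control-rod sensor=true terms: 0.197920 + 0.047192 = 0.245112
The normalizing constant is 0.051×0.52×0.88 + 0.67734×0.52×0.12 + 0.46856×0.48×0.88 + 0.81931×0.48×0.12 = 0.310716
P(stuck control-rod sensor | scram) = 0.245112/0.310716 ≈ 0.7889

P(stuck control-rod sensor | scram) ≈ 0.7889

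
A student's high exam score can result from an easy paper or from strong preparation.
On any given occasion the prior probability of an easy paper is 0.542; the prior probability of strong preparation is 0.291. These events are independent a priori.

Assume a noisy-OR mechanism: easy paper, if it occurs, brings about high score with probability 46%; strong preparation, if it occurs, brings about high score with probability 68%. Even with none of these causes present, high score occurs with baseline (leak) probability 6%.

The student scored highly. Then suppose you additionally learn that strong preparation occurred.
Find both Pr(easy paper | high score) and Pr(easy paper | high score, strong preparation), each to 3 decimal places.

Under noisy-OR, P(high score | causes) = 1 − (1−0.06)·∏(1−qᵢ) over the active causes.
P(high score) = 0.06·0.458·0.709 + 0.6992·0.458·0.291 + 0.4924·0.542·0.709 + 0.837568·0.542·0.291 = 0.019483 + 0.093188 + 0.189218 + 0.132103 = 0.433992
Of this, 0.321321 comes from 0.189218 + 0.132103 (the easy paper=true cases).
P(easy paper | high score) = 0.321321 / 0.433992 ≈ 0.740

Now condition on the additional information:
Enumerate both values of easy paper and weight by the priors:
  P(high score | strong preparation) = 0.6992·0.458 + 0.837568·0.542
        = 0.320234 + 0.453962 = 0.774196
The terms with easy paper present sum to 0.453962, so
  P(easy paper | high score, strong preparation) = 0.453962 / 0.774196 ≈ 0.586
The drop from 0.740 to 0.586 is the explaining-away (discounting) effect.

Pr(easy paper | high score) ≈ 0.740; Pr(easy paper | high score, strong preparation) ≈ 0.586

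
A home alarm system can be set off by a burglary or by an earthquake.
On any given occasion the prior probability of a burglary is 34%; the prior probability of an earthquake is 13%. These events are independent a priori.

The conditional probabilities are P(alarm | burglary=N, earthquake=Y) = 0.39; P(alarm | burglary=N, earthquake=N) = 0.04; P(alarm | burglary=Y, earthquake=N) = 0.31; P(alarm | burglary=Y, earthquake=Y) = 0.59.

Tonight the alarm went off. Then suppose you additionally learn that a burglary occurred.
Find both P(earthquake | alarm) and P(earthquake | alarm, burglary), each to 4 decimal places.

P(earthquake | alarm) ≈ 0.3418; P(earthquake | alarm, burglary) ≈ 0.2214

P(alarm) = 0.04×0.66×0.87 + 0.39×0.66×0.13 + 0.31×0.34×0.87 + 0.59×0.34×0.13 = 0.022968 + 0.033462 + 0.091698 + 0.026078 = 0.174206
Restricting to configurations with earthquake present: 0.033462 + 0.026078 = 0.059540.
Hence the posterior is 0.059540/0.174206 ≈ 0.3418.

With the extra evidence:
Weight on earthquake=true, given the evidence: 0.59×0.13 = 0.076700
Denominator P(alarm | burglary): 0.31×0.87 + 0.59×0.13 = 0.346400
P(earthquake | alarm, burglary) = 0.076700/0.346400 ≈ 0.2214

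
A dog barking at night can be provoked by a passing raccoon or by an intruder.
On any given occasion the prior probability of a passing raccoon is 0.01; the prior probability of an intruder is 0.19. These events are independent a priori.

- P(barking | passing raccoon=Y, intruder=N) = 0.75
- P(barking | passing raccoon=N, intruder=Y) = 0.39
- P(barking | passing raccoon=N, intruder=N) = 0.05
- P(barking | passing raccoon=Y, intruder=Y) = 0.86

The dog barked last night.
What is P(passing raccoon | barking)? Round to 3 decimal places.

Weight on passing raccoon=true, given the evidence: 0.006075 + 0.001634 = 0.007709
Denominator P(barking): 0.05*0.99*0.81 + 0.39*0.99*0.19 + 0.75*0.01*0.81 + 0.86*0.01*0.19 = 0.121163
P(passing raccoon | barking) = 0.007709/0.121163 ≈ 0.064

P(passing raccoon | barking) ≈ 0.064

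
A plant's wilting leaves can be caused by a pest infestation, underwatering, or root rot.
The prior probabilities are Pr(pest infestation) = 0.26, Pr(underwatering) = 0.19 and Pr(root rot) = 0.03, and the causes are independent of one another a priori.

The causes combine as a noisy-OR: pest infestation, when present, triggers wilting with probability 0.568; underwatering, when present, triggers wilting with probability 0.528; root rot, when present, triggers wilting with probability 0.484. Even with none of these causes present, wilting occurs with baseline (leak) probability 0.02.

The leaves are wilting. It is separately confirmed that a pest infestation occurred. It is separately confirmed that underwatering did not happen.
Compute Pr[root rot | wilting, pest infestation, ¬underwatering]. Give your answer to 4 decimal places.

Pr[root rot | wilting, pest infestation, ¬underwatering] ≈ 0.0402

Under noisy-OR, P(wilting | causes) = 1 − (1−0.02)·∏(1−qᵢ) over the active causes.
Numerator (weight on configurations with root rot): 0.781546×0.03 = 0.023446
Normalizer over all consistent configurations: 0.57664×0.97 + 0.781546×0.03 = 0.582787
P(root rot | wilting, pest infestation, ¬underwatering) = 0.023446/0.582787 ≈ 0.0402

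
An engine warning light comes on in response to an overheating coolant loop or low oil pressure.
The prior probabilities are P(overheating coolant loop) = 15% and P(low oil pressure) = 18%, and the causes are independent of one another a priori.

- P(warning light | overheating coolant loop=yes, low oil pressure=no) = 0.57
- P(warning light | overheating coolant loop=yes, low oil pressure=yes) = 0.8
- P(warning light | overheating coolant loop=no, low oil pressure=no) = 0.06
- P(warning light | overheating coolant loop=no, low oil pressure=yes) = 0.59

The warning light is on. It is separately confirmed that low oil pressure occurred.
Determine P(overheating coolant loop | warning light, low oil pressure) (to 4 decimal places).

P(overheating coolant loop | warning light, low oil pressure) ≈ 0.1931

By total probability over both values of overheating coolant loop:
  P(warning light | low oil pressure) = 0.59·0.85 + 0.8·0.15
        = 0.501500 + 0.120000 = 0.621500
Configurations with overheating coolant loop contribute 0.120000, so
  P(overheating coolant loop | warning light, low oil pressure) = 0.120000 / 0.621500 ≈ 0.1931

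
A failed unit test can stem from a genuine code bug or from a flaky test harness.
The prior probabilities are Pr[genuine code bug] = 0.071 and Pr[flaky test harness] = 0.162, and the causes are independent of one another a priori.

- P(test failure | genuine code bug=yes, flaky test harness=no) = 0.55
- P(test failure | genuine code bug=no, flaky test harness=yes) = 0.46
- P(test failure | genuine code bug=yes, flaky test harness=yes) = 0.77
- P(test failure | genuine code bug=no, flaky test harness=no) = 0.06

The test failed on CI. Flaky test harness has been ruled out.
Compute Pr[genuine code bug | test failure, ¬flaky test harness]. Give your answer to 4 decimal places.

Pr[genuine code bug | test failure, ¬flaky test harness] ≈ 0.4120

By total probability over both values of genuine code bug:
  P(test failure | ¬flaky test harness) = 0.06×0.929 + 0.55×0.071
        = 0.055740 + 0.039050 = 0.094790
Keeping only the genuine code bug-present terms gives 0.039050, so
  P(genuine code bug | test failure, ¬flaky test harness) = 0.039050 / 0.094790 ≈ 0.4120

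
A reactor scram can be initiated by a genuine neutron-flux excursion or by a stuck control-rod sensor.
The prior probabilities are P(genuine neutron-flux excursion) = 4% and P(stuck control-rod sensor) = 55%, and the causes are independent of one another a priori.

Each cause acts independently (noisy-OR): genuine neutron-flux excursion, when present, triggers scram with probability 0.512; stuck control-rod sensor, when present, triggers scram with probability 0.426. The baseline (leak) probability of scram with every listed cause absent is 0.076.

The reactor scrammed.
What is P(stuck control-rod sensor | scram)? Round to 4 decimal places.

Under noisy-OR, P(scram | causes) = 1 − (1−0.076)·∏(1−qᵢ) over the active causes.
Enumerate the 4 (genuine neutron-flux excursion, stuck control-rod sensor) configurations and weight by the priors:
  P(scram) = 0.076×0.96×0.45 + 0.469624×0.96×0.55 + 0.549088×0.04×0.45 + 0.741177×0.04×0.55
        = 0.032832 + 0.247961 + 0.009884 + 0.016306 = 0.306983
The terms with stuck control-rod sensor present sum to 0.264267, so
  P(stuck control-rod sensor | scram) = 0.264267 / 0.306983 ≈ 0.8609

P(stuck control-rod sensor | scram) ≈ 0.8609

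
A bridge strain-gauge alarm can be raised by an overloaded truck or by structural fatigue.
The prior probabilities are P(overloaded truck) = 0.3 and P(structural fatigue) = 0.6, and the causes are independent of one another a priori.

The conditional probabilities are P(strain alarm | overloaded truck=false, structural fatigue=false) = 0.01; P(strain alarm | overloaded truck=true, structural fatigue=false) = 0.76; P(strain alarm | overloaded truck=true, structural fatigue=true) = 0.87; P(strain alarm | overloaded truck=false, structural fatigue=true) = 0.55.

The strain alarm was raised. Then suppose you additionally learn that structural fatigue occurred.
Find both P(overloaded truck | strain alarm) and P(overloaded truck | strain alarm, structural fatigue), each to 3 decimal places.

Weight on overloaded truck=true, given the evidence: 0.091200 + 0.156600 = 0.247800
Normalizer over all consistent configurations: 0.01·0.7·0.4 + 0.55·0.7·0.6 + 0.76·0.3·0.4 + 0.87·0.3·0.6 = 0.481600
Posterior = 0.247800 / 0.481600 ≈ 0.515

Now also conditioning on structural fatigue=true:
Weight on overloaded truck=true, given the evidence: 0.87*0.3 = 0.261000
Denominator P(strain alarm | structural fatigue): 0.55*0.7 + 0.87*0.3 = 0.646000
Posterior = 0.261000 / 0.646000 ≈ 0.404
— structural fatigue explains away the evidence for overloaded truck.

P(overloaded truck | strain alarm) ≈ 0.515; P(overloaded truck | strain alarm, structural fatigue) ≈ 0.404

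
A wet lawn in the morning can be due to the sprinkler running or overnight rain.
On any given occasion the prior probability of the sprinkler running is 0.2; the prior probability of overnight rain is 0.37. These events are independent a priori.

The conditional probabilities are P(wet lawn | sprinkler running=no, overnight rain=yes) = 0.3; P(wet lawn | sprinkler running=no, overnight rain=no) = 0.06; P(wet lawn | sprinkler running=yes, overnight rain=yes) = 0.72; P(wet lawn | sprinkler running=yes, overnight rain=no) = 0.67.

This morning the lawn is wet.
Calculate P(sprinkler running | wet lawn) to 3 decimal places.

P(sprinkler running | wet lawn) ≈ 0.536

Weight on sprinkler running=true, given the evidence: 0.084420 + 0.053280 = 0.137700
Normalizer over all consistent configurations: 0.06·0.8·0.63 + 0.3·0.8·0.37 + 0.67·0.2·0.63 + 0.72·0.2·0.37 = 0.256740
P(sprinkler running | wet lawn) = 0.137700/0.256740 ≈ 0.536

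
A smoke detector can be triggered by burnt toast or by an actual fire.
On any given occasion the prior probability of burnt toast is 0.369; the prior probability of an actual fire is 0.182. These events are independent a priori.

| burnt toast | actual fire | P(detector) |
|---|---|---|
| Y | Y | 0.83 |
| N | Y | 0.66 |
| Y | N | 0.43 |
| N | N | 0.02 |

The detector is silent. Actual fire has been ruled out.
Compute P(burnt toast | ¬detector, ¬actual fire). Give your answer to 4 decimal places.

Enumerate both values of burnt toast and weight by the priors:
  P(¬detector | ¬actual fire) = 0.98·0.631 + 0.57·0.369
        = 0.618380 + 0.210330 = 0.828710
Keeping only the burnt toast-present terms gives 0.210330, so
  P(burnt toast | ¬detector, ¬actual fire) = 0.210330 / 0.828710 ≈ 0.2538

P(burnt toast | ¬detector, ¬actual fire) ≈ 0.2538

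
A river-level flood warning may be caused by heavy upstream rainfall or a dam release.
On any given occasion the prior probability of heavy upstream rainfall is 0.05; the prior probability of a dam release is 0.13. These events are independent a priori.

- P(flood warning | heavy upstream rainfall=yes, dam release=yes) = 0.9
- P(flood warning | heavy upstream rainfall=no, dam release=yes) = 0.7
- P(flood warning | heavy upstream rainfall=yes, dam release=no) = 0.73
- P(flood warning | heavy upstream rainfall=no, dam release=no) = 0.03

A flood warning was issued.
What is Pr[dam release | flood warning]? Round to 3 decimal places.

Pr[dam release | flood warning] ≈ 0.620

For the numerator, keep only dam release=true terms: 0.086450 + 0.005850 = 0.092300
The normalizing constant is 0.03·0.95·0.87 + 0.7·0.95·0.13 + 0.73·0.05·0.87 + 0.9·0.05·0.13 = 0.148850
P(dam release | flood warning) = 0.092300/0.148850 ≈ 0.620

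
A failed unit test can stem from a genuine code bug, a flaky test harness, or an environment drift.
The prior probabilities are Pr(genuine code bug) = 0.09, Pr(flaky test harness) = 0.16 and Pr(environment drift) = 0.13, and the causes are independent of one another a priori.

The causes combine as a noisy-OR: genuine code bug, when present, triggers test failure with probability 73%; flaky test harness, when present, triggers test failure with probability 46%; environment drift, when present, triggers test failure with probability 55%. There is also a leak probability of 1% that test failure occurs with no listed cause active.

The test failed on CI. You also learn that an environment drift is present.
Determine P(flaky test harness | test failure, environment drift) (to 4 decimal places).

P(flaky test harness | test failure, environment drift) ≈ 0.2019

Under noisy-OR, P(test failure | causes) = 1 − (1−0.01)·∏(1−qᵢ) over the active causes.
Numerator (weight on configurations with flaky test harness): 0.110573 + 0.013465 = 0.124038
The normalizing constant is 0.5545×0.91×0.84 + 0.75943×0.91×0.16 + 0.879715×0.09×0.84 + 0.935046×0.09×0.16 = 0.614404
Posterior = 0.124038 / 0.614404 ≈ 0.2019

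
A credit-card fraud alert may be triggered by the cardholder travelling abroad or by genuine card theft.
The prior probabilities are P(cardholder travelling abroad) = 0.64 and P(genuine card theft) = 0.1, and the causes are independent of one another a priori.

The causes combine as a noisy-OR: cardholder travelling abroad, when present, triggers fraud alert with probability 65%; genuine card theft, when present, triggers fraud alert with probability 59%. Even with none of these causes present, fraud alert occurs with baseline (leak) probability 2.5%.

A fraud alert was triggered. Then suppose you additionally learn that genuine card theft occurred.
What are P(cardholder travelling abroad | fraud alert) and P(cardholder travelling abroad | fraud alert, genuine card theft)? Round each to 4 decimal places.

P(cardholder travelling abroad | fraud alert) ≈ 0.9360; P(cardholder travelling abroad | fraud alert, genuine card theft) ≈ 0.7181

Under noisy-OR, P(fraud alert | causes) = 1 − (1−0.025)·∏(1−qᵢ) over the active causes.
Sum P(fraud alert|·) weighted by the priors over the 4 (cardholder travelling abroad, genuine card theft) configurations:
  P(fraud alert) = 0.025·0.36·0.9 + 0.60025·0.36·0.1 + 0.65875·0.64·0.9 + 0.860088·0.64·0.1
        = 0.008100 + 0.021609 + 0.379440 + 0.055046 = 0.464195
Keeping only the cardholder travelling abroad-present terms gives 0.434486, so
  P(cardholder travelling abroad | fraud alert) = 0.434486 / 0.464195 ≈ 0.9360

Now condition on the additional information:
For the numerator, keep only cardholder travelling abroad=true terms: 0.860088·0.64 = 0.550456
Denominator P(fraud alert | genuine card theft): 0.60025·0.36 + 0.860088·0.64 = 0.766546
P(cardholder travelling abroad | fraud alert, genuine card theft) = 0.550456/0.766546 ≈ 0.7181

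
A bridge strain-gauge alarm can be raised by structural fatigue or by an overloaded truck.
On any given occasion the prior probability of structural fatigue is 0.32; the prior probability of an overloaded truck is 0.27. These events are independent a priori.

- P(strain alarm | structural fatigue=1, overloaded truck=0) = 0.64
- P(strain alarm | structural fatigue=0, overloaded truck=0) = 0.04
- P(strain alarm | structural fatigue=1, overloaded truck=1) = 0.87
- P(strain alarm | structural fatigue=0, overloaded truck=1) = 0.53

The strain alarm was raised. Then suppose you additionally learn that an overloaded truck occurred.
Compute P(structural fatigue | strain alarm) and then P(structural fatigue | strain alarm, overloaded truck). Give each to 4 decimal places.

P(structural fatigue | strain alarm) ≈ 0.6573; P(structural fatigue | strain alarm, overloaded truck) ≈ 0.4358

By total probability over the 4 (structural fatigue, overloaded truck) configurations:
  P(strain alarm) = 0.04*0.68*0.73 + 0.53*0.68*0.27 + 0.64*0.32*0.73 + 0.87*0.32*0.27
        = 0.019856 + 0.097308 + 0.149504 + 0.075168 = 0.341836
The terms with structural fatigue present sum to 0.224672, so
  P(structural fatigue | strain alarm) = 0.224672 / 0.341836 ≈ 0.6573

Now condition on the additional information:
By total probability over both values of structural fatigue:
  P(strain alarm | overloaded truck) = 0.53·0.68 + 0.87·0.32
        = 0.360400 + 0.278400 = 0.638800
Configurations with structural fatigue contribute 0.278400, so
  P(structural fatigue | strain alarm, overloaded truck) = 0.278400 / 0.638800 ≈ 0.4358
This is intercausal reasoning (explaining away): once overloaded truck accounts for the strain alarm, structural fatigue becomes less likely.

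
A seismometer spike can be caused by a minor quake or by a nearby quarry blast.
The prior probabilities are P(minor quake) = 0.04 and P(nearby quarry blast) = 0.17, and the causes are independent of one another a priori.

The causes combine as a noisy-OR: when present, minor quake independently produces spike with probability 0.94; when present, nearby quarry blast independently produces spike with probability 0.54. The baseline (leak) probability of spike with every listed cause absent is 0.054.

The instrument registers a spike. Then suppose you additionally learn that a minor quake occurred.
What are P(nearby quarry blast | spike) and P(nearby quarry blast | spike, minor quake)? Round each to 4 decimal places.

P(nearby quarry blast | spike) ≈ 0.5706; P(nearby quarry blast | spike, minor quake) ≈ 0.1746

Under noisy-OR, P(spike | causes) = 1 − (1−0.054)·∏(1−qᵢ) over the active causes.
By total probability over the 4 (minor quake, nearby quarry blast) configurations:
  P(spike) = 0.054·0.96·0.83 + 0.56484·0.96·0.17 + 0.94324·0.04·0.83 + 0.97389·0.04·0.17
        = 0.043027 + 0.092182 + 0.031316 + 0.006622 = 0.173147
Keeping only the nearby quarry blast-present terms gives 0.098804, so
  P(nearby quarry blast | spike) = 0.098804 / 0.173147 ≈ 0.5706

With the extra evidence:
P(spike | minor quake) = 0.94324×0.83 + 0.97389×0.17 = 0.782889 + 0.165561 = 0.948450
The nearby quarry blast-present share is 0.97389×0.17 = 0.165561.
So P(nearby quarry blast | spike, minor quake) = 0.165561/0.948450 ≈ 0.1746.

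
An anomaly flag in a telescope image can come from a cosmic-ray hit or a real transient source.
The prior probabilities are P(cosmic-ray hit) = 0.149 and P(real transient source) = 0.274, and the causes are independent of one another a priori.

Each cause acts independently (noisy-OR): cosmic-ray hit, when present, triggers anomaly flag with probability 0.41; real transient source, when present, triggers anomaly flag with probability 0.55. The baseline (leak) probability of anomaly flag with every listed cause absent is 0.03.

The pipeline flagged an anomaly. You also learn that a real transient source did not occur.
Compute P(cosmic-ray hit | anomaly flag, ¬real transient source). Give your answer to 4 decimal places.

P(cosmic-ray hit | anomaly flag, ¬real transient source) ≈ 0.7140

Under noisy-OR, P(anomaly flag | causes) = 1 − (1−0.03)·∏(1−qᵢ) over the active causes.
Enumerate both values of cosmic-ray hit and weight by the priors:
  P(anomaly flag | ¬real transient source) = 0.03×0.851 + 0.4277×0.149
        = 0.025530 + 0.063727 = 0.089257
Configurations with cosmic-ray hit contribute 0.063727, so
  P(cosmic-ray hit | anomaly flag, ¬real transient source) = 0.063727 / 0.089257 ≈ 0.7140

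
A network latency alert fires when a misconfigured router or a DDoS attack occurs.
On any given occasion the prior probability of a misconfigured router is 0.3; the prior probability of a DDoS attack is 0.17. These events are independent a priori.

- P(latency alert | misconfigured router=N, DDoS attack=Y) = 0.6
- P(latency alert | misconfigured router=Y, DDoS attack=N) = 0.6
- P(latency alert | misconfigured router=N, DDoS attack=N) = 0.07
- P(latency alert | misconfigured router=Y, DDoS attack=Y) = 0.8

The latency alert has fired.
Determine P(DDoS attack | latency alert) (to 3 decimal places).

P(DDoS attack | latency alert) ≈ 0.371

P(latency alert) = 0.07*0.7*0.83 + 0.6*0.7*0.17 + 0.6*0.3*0.83 + 0.8*0.3*0.17 = 0.040670 + 0.071400 + 0.149400 + 0.040800 = 0.302270
Restricting to configurations with DDoS attack present: 0.071400 + 0.040800 = 0.112200.
P(DDoS attack | latency alert) = 0.112200 / 0.302270 ≈ 0.371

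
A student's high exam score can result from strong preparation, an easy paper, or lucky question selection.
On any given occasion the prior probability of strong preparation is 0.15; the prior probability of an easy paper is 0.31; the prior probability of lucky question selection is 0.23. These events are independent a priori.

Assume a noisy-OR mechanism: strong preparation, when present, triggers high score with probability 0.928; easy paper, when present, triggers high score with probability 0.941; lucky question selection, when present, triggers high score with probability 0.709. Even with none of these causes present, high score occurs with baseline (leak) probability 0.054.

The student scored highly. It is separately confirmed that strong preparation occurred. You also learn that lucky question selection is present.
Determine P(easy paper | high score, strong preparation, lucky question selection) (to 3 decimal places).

P(easy paper | high score, strong preparation, lucky question selection) ≈ 0.314

Under noisy-OR, P(high score | causes) = 1 − (1−0.054)·∏(1−qᵢ) over the active causes.
For the numerator, keep only easy paper=true terms: 0.998831·0.31 = 0.309638
The normalizing constant is 0.980179·0.69 + 0.998831·0.31 = 0.985962
Posterior = 0.309638 / 0.985962 ≈ 0.314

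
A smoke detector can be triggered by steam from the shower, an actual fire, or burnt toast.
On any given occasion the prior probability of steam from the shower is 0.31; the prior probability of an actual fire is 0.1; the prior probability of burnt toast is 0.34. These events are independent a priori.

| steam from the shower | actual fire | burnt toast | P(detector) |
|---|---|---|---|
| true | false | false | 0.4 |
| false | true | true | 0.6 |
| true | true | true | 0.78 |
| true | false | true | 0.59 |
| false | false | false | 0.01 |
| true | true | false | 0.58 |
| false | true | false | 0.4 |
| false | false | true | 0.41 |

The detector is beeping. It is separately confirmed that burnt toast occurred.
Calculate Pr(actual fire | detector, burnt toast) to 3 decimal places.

Pr(actual fire | detector, burnt toast) ≈ 0.135

P(detector | burnt toast) = 0.41*0.69*0.9 + 0.6*0.69*0.1 + 0.59*0.31*0.9 + 0.78*0.31*0.1 = 0.254610 + 0.041400 + 0.164610 + 0.024180 = 0.484800
Restricting to configurations with actual fire present: 0.041400 + 0.024180 = 0.065580.
P(actual fire | detector, burnt toast) = 0.065580 / 0.484800 ≈ 0.135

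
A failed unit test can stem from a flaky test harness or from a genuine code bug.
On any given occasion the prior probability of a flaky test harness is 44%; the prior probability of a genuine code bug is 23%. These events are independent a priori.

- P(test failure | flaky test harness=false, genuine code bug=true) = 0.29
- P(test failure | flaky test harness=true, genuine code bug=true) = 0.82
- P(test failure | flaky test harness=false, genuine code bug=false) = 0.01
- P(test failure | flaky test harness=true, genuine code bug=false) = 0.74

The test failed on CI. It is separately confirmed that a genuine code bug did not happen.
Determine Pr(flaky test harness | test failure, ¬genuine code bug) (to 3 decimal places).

P(test failure | ¬genuine code bug) = 0.01·0.56 + 0.74·0.44 = 0.005600 + 0.325600 = 0.331200
Of this, 0.325600 comes from 0.74·0.44 (the flaky test harness=true cases).
P(flaky test harness | test failure, ¬genuine code bug) = 0.325600 / 0.331200 ≈ 0.983

Pr(flaky test harness | test failure, ¬genuine code bug) ≈ 0.983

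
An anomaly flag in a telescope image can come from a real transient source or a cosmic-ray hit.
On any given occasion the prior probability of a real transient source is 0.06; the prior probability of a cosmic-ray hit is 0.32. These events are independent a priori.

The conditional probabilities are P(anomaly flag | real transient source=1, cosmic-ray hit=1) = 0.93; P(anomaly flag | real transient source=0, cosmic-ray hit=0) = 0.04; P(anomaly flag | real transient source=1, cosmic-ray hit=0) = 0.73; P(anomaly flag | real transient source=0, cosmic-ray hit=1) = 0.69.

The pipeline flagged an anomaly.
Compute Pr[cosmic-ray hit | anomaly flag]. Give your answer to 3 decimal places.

Sum P(anomaly flag|·) weighted by the priors over the 4 (real transient source, cosmic-ray hit) configurations:
  P(anomaly flag) = 0.04×0.94×0.68 + 0.69×0.94×0.32 + 0.73×0.06×0.68 + 0.93×0.06×0.32
        = 0.025568 + 0.207552 + 0.029784 + 0.017856 = 0.280760
The terms with cosmic-ray hit present sum to 0.225408, so
  P(cosmic-ray hit | anomaly flag) = 0.225408 / 0.280760 ≈ 0.803

Pr[cosmic-ray hit | anomaly flag] ≈ 0.803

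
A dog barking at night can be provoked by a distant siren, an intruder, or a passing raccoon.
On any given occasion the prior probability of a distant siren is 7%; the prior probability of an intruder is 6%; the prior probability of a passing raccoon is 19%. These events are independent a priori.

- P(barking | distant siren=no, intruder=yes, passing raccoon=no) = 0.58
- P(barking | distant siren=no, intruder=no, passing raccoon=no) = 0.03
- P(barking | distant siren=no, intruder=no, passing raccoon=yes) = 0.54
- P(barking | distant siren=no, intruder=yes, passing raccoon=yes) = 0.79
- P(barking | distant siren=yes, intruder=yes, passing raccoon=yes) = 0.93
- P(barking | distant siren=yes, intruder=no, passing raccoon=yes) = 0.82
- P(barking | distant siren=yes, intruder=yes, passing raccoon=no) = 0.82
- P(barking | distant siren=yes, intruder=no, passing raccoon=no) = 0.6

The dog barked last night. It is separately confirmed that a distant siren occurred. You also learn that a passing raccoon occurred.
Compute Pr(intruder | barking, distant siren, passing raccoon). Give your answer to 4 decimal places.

Pr(intruder | barking, distant siren, passing raccoon) ≈ 0.0675

Enumerate both values of intruder and weight by the priors:
  P(barking | distant siren, passing raccoon) = 0.82·0.94 + 0.93·0.06
        = 0.770800 + 0.055800 = 0.826600
The terms with intruder present sum to 0.055800, so
  P(intruder | barking, distant siren, passing raccoon) = 0.055800 / 0.826600 ≈ 0.0675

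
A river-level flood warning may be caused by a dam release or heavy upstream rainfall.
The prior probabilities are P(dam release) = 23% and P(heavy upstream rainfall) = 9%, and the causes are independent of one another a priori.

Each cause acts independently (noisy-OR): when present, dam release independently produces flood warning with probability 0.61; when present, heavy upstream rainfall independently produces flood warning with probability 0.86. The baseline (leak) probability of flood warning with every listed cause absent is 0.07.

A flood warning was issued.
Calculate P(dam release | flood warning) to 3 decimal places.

Under noisy-OR, P(flood warning | causes) = 1 − (1−0.07)·∏(1−qᵢ) over the active causes.
For the numerator, keep only dam release=true terms: 0.133387 + 0.019649 = 0.153036
Denominator P(flood warning): 0.07*0.77*0.91 + 0.8698*0.77*0.09 + 0.6373*0.23*0.91 + 0.949222*0.23*0.09 = 0.262362
P(dam release | flood warning) = 0.153036/0.262362 ≈ 0.583

P(dam release | flood warning) ≈ 0.583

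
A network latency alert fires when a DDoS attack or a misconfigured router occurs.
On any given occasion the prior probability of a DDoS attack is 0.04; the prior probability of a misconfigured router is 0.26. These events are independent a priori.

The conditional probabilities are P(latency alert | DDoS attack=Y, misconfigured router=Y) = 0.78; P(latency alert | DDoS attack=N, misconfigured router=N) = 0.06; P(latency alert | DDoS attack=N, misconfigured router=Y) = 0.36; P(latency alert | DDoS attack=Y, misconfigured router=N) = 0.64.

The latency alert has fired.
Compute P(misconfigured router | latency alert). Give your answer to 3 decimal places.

P(misconfigured router | latency alert) ≈ 0.614

Numerator (weight on configurations with misconfigured router): 0.089856 + 0.008112 = 0.097968
Denominator P(latency alert): 0.06*0.96*0.74 + 0.36*0.96*0.26 + 0.64*0.04*0.74 + 0.78*0.04*0.26 = 0.159536
Posterior = 0.097968 / 0.159536 ≈ 0.614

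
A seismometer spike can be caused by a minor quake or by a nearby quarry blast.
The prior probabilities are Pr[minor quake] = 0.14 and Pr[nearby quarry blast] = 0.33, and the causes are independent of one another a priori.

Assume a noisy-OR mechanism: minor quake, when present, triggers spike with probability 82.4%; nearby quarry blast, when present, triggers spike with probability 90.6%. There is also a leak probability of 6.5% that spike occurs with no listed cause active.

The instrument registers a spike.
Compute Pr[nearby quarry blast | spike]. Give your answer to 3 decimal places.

Under noisy-OR, P(spike | causes) = 1 − (1−0.065)·∏(1−qᵢ) over the active causes.
For the numerator, keep only nearby quarry blast=true terms: 0.258857 + 0.045485 = 0.304342
Normalizer over all consistent configurations: 0.065×0.86×0.67 + 0.91211×0.86×0.33 + 0.83544×0.14×0.67 + 0.984531×0.14×0.33 = 0.420159
P(nearby quarry blast | spike) = 0.304342/0.420159 ≈ 0.724

Pr[nearby quarry blast | spike] ≈ 0.724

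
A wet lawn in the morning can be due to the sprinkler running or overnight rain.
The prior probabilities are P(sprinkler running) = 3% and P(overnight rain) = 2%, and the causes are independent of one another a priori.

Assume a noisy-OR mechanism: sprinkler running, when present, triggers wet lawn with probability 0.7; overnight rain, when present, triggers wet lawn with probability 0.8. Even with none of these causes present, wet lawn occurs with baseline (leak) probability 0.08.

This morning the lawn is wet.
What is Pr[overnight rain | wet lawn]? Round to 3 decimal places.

Under noisy-OR, P(wet lawn | causes) = 1 − (1−0.08)·∏(1−qᵢ) over the active causes.
P(wet lawn) = 0.08×0.97×0.98 + 0.816×0.97×0.02 + 0.724×0.03×0.98 + 0.9448×0.03×0.02 = 0.076048 + 0.015830 + 0.021286 + 0.000567 = 0.113731
The overnight rain-present share is 0.015830 + 0.000567 = 0.016397.
Hence the posterior is 0.016397/0.113731 ≈ 0.144.

Pr[overnight rain | wet lawn] ≈ 0.144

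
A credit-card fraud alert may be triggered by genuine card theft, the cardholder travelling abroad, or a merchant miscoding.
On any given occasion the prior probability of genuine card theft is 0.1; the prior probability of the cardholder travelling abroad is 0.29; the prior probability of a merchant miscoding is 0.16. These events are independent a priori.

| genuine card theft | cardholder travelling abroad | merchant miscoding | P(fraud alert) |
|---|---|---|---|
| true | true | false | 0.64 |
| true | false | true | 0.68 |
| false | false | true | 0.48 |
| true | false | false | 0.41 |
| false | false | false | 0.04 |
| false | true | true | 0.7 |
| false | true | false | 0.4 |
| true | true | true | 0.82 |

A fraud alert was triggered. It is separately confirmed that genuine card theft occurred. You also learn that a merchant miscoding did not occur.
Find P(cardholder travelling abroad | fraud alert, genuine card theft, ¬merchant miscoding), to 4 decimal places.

Enumerate both values of cardholder travelling abroad and weight by the priors:
  P(fraud alert | genuine card theft, ¬merchant miscoding) = 0.41×0.71 + 0.64×0.29
        = 0.291100 + 0.185600 = 0.476700
The terms with cardholder travelling abroad present sum to 0.185600, so
  P(cardholder travelling abroad | fraud alert, genuine card theft, ¬merchant miscoding) = 0.185600 / 0.476700 ≈ 0.3893

P(cardholder travelling abroad | fraud alert, genuine card theft, ¬merchant miscoding) ≈ 0.3893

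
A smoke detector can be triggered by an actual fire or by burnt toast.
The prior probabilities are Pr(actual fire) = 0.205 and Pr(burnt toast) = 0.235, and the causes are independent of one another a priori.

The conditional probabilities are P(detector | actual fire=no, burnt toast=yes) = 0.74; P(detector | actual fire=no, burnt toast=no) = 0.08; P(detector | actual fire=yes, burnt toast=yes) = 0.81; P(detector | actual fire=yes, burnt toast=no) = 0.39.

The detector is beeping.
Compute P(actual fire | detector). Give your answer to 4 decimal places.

Weight on actual fire=true, given the evidence: 0.061162 + 0.039022 = 0.100184
The normalizing constant is 0.08·0.795·0.765 + 0.74·0.795·0.235 + 0.39·0.205·0.765 + 0.81·0.205·0.235 = 0.287088
Posterior = 0.100184 / 0.287088 ≈ 0.3490

P(actual fire | detector) ≈ 0.3490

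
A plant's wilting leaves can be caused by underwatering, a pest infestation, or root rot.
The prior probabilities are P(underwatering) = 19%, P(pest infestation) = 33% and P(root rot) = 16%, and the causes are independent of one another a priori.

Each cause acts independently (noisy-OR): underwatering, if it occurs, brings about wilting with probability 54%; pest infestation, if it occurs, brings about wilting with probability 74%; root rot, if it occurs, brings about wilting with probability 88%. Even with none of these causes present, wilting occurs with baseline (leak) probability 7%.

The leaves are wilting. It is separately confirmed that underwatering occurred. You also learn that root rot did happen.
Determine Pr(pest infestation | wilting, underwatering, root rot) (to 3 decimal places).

Under noisy-OR, P(wilting | causes) = 1 − (1−0.07)·∏(1−qᵢ) over the active causes.
Numerator (weight on configurations with pest infestation): 0.986653*0.33 = 0.325595
Denominator P(wilting | underwatering, root rot): 0.948664*0.67 + 0.986653*0.33 = 0.961200
P(pest infestation | wilting, underwatering, root rot) = 0.325595/0.961200 ≈ 0.339

Pr(pest infestation | wilting, underwatering, root rot) ≈ 0.339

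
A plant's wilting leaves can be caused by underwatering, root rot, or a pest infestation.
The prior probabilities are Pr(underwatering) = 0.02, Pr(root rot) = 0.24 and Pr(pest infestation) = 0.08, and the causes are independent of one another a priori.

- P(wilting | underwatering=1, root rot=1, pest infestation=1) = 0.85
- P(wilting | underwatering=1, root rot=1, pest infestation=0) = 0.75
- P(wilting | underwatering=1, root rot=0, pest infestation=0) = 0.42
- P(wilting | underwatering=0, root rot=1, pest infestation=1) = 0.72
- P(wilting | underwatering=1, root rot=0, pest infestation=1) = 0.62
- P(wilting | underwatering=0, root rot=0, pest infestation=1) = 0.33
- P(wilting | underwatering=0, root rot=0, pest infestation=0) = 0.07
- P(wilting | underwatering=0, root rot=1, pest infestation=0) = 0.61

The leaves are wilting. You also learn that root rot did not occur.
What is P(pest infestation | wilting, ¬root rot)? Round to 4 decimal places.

P(wilting | ¬root rot) = 0.07*0.98*0.92 + 0.33*0.98*0.08 + 0.42*0.02*0.92 + 0.62*0.02*0.08 = 0.063112 + 0.025872 + 0.007728 + 0.000992 = 0.097704
The pest infestation-present share is 0.025872 + 0.000992 = 0.026864.
P(pest infestation | wilting, ¬root rot) = 0.026864 / 0.097704 ≈ 0.2750

P(pest infestation | wilting, ¬root rot) ≈ 0.2750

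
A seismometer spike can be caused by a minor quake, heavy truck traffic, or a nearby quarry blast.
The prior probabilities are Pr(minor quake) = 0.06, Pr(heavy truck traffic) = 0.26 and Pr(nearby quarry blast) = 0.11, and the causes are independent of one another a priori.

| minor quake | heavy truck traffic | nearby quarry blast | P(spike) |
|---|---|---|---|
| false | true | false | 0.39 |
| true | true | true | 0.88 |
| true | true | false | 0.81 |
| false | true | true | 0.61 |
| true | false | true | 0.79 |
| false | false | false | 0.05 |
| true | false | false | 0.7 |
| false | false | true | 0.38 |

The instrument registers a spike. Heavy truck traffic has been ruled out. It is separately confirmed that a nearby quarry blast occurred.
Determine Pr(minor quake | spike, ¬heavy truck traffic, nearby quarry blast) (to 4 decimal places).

P(spike | ¬heavy truck traffic, nearby quarry blast) = 0.38·0.94 + 0.79·0.06 = 0.357200 + 0.047400 = 0.404600
Restricting to configurations with minor quake present: 0.79·0.06 = 0.047400.
Hence the posterior is 0.047400/0.404600 ≈ 0.1172.

Pr(minor quake | spike, ¬heavy truck traffic, nearby quarry blast) ≈ 0.1172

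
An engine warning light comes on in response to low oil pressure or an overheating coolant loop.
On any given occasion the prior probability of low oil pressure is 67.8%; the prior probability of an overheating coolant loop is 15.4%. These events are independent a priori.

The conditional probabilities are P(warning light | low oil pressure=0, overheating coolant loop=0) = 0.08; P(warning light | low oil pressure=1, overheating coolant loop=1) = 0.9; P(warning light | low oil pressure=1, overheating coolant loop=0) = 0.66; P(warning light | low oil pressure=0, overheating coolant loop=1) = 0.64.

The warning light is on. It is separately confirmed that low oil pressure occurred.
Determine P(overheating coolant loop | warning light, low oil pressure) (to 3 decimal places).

P(warning light | low oil pressure) = 0.66·0.846 + 0.9·0.154 = 0.558360 + 0.138600 = 0.696960
Of this, 0.138600 comes from 0.9·0.154 (the overheating coolant loop=true cases).
Hence the posterior is 0.138600/0.696960 ≈ 0.199.

P(overheating coolant loop | warning light, low oil pressure) ≈ 0.199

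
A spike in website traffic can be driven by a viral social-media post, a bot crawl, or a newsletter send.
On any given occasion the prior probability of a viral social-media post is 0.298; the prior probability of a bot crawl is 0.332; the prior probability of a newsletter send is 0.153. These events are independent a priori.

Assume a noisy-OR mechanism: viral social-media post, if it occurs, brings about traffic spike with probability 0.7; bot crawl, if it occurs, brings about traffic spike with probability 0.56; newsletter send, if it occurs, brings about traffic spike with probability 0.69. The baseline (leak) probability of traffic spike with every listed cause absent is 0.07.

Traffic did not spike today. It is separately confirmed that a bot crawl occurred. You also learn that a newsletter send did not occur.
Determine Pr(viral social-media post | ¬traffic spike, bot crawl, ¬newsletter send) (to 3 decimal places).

Under noisy-OR, P(traffic spike | causes) = 1 − (1−0.07)·∏(1−qᵢ) over the active causes.
By total probability over both values of viral social-media post:
  P(¬traffic spike | bot crawl, ¬newsletter send) = 0.4092×0.702 + 0.12276×0.298
        = 0.287258 + 0.036582 = 0.323840
The terms with viral social-media post present sum to 0.036582, so
  P(viral social-media post | ¬traffic spike, bot crawl, ¬newsletter send) = 0.036582 / 0.323840 ≈ 0.113

Pr(viral social-media post | ¬traffic spike, bot crawl, ¬newsletter send) ≈ 0.113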